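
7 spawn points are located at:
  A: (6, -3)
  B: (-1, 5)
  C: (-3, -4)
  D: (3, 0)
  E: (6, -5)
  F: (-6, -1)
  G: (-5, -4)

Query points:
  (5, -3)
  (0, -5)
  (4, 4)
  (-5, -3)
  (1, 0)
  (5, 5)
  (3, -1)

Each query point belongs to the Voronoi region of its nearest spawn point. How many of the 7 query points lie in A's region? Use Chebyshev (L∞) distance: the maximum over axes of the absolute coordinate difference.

(5, -3) — d to each: A:1, B:8, C:8, D:3, E:2, F:11, G:10 → nearest is A
(0, -5) — d to each: A:6, B:10, C:3, D:5, E:6, F:6, G:5 → nearest is C
(4, 4) — d to each: A:7, B:5, C:8, D:4, E:9, F:10, G:9 → nearest is D
(-5, -3) — d to each: A:11, B:8, C:2, D:8, E:11, F:2, G:1 → nearest is G
(1, 0) — d to each: A:5, B:5, C:4, D:2, E:5, F:7, G:6 → nearest is D
(5, 5) — d to each: A:8, B:6, C:9, D:5, E:10, F:11, G:10 → nearest is D
(3, -1) — d to each: A:3, B:6, C:6, D:1, E:4, F:9, G:8 → nearest is D
1 of the 7 points has A as nearest.

1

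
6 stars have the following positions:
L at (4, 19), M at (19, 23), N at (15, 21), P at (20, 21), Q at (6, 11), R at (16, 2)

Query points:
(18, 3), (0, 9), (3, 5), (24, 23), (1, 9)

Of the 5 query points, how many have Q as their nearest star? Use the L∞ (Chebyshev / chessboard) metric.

3

(18, 3) — d to each: L:16, M:20, N:18, P:18, Q:12, R:2 → nearest is R
(0, 9) — d to each: L:10, M:19, N:15, P:20, Q:6, R:16 → nearest is Q
(3, 5) — d to each: L:14, M:18, N:16, P:17, Q:6, R:13 → nearest is Q
(24, 23) — d to each: L:20, M:5, N:9, P:4, Q:18, R:21 → nearest is P
(1, 9) — d to each: L:10, M:18, N:14, P:19, Q:5, R:15 → nearest is Q
3 of the 5 points have Q as nearest.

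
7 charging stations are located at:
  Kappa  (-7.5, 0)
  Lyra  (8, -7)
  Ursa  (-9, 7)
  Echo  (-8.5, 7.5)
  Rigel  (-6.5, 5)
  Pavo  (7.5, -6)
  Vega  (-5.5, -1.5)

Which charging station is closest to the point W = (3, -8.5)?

Since √ is increasing, it suffices to compare squared distances:
d²(W, Kappa) = 110.25 + 72.25 = 182.5
d²(W, Lyra) = 25 + 2.25 = 27.25
d²(W, Ursa) = 144 + 240.25 = 384.25
d²(W, Echo) = 132.25 + 256 = 388.25
d²(W, Rigel) = 90.25 + 182.25 = 272.5
d²(W, Pavo) = 20.25 + 6.25 = 26.5
d²(W, Vega) = 72.25 + 49 = 121.25
The smallest is to Pavo, so W lies in the Voronoi region of Pavo.

Pavo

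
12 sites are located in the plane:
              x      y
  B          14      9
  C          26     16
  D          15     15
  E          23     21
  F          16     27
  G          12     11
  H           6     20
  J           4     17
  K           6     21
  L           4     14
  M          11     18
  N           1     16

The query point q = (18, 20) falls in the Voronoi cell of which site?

Compare squared distances (the ordering matches that of the actual distances):
|qB|² = 16 + 121 = 137
|qC|² = 64 + 16 = 80
|qD|² = 9 + 25 = 34
|qE|² = 25 + 1 = 26
|qF|² = 4 + 49 = 53
|qG|² = 36 + 81 = 117
|qH|² = 144 + 0 = 144
|qJ|² = 196 + 9 = 205
|qK|² = 144 + 1 = 145
|qL|² = 196 + 36 = 232
|qM|² = 49 + 4 = 53
|qN|² = 289 + 16 = 305
Minimum is at E.

E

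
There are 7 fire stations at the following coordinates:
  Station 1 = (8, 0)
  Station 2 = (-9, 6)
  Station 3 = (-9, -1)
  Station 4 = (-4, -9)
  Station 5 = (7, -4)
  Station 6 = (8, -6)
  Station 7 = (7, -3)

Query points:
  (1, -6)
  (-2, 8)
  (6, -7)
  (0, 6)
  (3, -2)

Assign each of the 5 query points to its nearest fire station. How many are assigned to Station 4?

1

(1, -6) — d² to each: Station 1:85, Station 2:244, Station 3:125, Station 4:34, Station 5:40, Station 6:49, Station 7:45 → nearest is Station 4
(-2, 8) — d² to each: Station 1:164, Station 2:53, Station 3:130, Station 4:293, Station 5:225, Station 6:296, Station 7:202 → nearest is Station 2
(6, -7) — d² to each: Station 1:53, Station 2:394, Station 3:261, Station 4:104, Station 5:10, Station 6:5, Station 7:17 → nearest is Station 6
(0, 6) — d² to each: Station 1:100, Station 2:81, Station 3:130, Station 4:241, Station 5:149, Station 6:208, Station 7:130 → nearest is Station 2
(3, -2) — d² to each: Station 1:29, Station 2:208, Station 3:145, Station 4:98, Station 5:20, Station 6:41, Station 7:17 → nearest is Station 7
1 of the 5 points has Station 4 as nearest.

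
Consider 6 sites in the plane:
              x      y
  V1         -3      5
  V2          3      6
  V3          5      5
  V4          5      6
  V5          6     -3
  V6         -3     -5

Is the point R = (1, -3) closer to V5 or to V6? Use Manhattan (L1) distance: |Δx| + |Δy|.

V5

d(R,V5) = |1−6| + |-3−(-3)| = 5 + 0 = 5
d(R,V6) = |1−(-3)| + |-3−(-5)| = 4 + 2 = 6
5 < 6, so V5 is closer.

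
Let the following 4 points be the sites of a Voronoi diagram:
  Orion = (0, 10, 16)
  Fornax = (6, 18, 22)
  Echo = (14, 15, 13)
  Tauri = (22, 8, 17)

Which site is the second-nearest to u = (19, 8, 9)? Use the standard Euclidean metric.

Squared Euclidean distances:
d²(u, Orion) = (19−0)² + (8−10)² + (9−16)² = 361 + 4 + 49 = 414
d²(u, Fornax) = (19−6)² + (8−18)² + (9−22)² = 169 + 100 + 169 = 438
d²(u, Echo) = (19−14)² + (8−15)² + (9−13)² = 25 + 49 + 16 = 90
d²(u, Tauri) = (19−22)² + (8−8)² + (9−17)² = 9 + 0 + 64 = 73
Sorted ascending: Tauri, Echo, Orion, … — the second-nearest is Echo.

Echo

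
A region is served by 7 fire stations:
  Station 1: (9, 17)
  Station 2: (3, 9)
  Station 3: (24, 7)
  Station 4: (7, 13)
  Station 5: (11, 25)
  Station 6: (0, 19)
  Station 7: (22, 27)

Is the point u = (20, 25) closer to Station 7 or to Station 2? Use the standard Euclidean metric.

Station 7

Compare squared distances:
d²(u, Station 7) = (20−22)² + (25−27)² = 4 + 4 = 8
d²(u, Station 2) = (20−3)² + (25−9)² = 289 + 256 = 545
8 < 545, so Station 7 is closer.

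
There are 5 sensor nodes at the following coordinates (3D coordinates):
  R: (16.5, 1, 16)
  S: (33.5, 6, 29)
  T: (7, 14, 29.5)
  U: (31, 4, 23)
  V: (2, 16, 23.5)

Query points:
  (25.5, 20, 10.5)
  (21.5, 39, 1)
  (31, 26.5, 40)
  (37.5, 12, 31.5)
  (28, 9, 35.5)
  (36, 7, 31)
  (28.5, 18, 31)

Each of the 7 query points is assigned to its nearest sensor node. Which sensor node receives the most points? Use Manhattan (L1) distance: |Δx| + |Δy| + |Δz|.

(25.5, 20, 10.5) — d to each: R:33.5, S:40.5, T:43.5, U:34, V:40.5 → nearest is R
(21.5, 39, 1) — d to each: R:58, S:73, T:68, U:66.5, V:65 → nearest is R
(31, 26.5, 40) — d to each: R:64, S:34, T:47, U:39.5, V:56 → nearest is S
(37.5, 12, 31.5) — d to each: R:47.5, S:12.5, T:34.5, U:23, V:47.5 → nearest is S
(28, 9, 35.5) — d to each: R:39, S:15, T:32, U:20.5, V:45 → nearest is S
(36, 7, 31) — d to each: R:40.5, S:5.5, T:37.5, U:16, V:50.5 → nearest is S
(28.5, 18, 31) — d to each: R:44, S:19, T:27, U:24.5, V:36 → nearest is S
Tally — R:2, S:5. S captures the most (5).

S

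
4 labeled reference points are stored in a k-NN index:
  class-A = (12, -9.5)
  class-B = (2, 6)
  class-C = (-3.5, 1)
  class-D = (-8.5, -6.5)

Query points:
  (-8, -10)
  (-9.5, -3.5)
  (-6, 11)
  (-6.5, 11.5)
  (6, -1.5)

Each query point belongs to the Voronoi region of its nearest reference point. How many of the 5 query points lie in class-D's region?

(-8, -10) — d² to each: class-A:400.25, class-B:356, class-C:141.25, class-D:12.5 → nearest is class-D
(-9.5, -3.5) — d² to each: class-A:498.25, class-B:222.5, class-C:56.25, class-D:10 → nearest is class-D
(-6, 11) — d² to each: class-A:744.25, class-B:89, class-C:106.25, class-D:312.5 → nearest is class-B
(-6.5, 11.5) — d² to each: class-A:783.25, class-B:102.5, class-C:119.25, class-D:328 → nearest is class-B
(6, -1.5) — d² to each: class-A:100, class-B:72.25, class-C:96.5, class-D:235.25 → nearest is class-B
2 of the 5 points have class-D as nearest.

2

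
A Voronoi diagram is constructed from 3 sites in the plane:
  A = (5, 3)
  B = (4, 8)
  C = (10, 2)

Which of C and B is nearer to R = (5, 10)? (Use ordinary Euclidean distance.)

B

Compare squared distances:
|RC|² = (5−10)² + (10−2)² = 25 + 64 = 89
|RB|² = (5−4)² + (10−8)² = 1 + 4 = 5
89 > 5, so B is closer.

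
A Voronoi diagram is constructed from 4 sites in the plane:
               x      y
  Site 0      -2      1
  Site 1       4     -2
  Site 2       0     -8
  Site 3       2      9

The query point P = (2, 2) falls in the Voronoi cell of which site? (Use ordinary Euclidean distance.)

Since √ is increasing, it suffices to compare squared distances:
d²(P, Site 0) = (2−(-2))² + (2−1)² = 16 + 1 = 17
d²(P, Site 1) = (2−4)² + (2−(-2))² = 4 + 16 = 20
d²(P, Site 2) = (2−0)² + (2−(-8))² = 4 + 100 = 104
d²(P, Site 3) = (2−2)² + (2−9)² = 0 + 49 = 49
The smallest is to Site 0, so P lies in the Voronoi region of Site 0.

Site 0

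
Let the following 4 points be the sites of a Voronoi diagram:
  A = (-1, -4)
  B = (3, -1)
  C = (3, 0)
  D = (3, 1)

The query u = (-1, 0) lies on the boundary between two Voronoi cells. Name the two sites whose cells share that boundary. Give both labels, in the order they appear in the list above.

A and C

Squared distances from u to each site:
|uA|² = (-1−(-1))² + (0−(-4))² = 0 + 16 = 16
|uB|² = (-1−3)² + (0−(-1))² = 16 + 1 = 17
|uC|² = (-1−3)² + (0−0)² = 16 + 0 = 16
|uD|² = (-1−3)² + (0−1)² = 16 + 1 = 17
u is equidistant from A and C (both at squared distance 16), and every other site is strictly farther — so u lies on the A–C Voronoi edge.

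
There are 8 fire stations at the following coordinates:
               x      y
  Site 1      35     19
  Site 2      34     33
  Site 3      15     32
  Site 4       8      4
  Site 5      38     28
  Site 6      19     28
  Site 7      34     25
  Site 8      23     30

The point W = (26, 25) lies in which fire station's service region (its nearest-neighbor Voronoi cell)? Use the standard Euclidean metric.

Compare squared distances (the ordering matches that of the actual distances):
d²(W, Site 1) = (26−35)² + (25−19)² = 81 + 36 = 117
d²(W, Site 2) = (26−34)² + (25−33)² = 64 + 64 = 128
d²(W, Site 3) = (26−15)² + (25−32)² = 121 + 49 = 170
d²(W, Site 4) = (26−8)² + (25−4)² = 324 + 441 = 765
d²(W, Site 5) = (26−38)² + (25−28)² = 144 + 9 = 153
d²(W, Site 6) = (26−19)² + (25−28)² = 49 + 9 = 58
d²(W, Site 7) = (26−34)² + (25−25)² = 64 + 0 = 64
d²(W, Site 8) = (26−23)² + (25−30)² = 9 + 25 = 34
Site 8 is nearest.

Site 8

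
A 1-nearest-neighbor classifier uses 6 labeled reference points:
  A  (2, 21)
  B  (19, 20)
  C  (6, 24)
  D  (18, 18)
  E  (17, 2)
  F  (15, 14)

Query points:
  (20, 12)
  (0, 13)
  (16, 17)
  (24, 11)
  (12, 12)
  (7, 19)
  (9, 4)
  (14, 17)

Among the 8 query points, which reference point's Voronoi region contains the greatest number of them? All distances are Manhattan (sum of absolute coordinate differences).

F

(20, 12) — d to each: A:27, B:9, C:26, D:8, E:13, F:7 → nearest is F
(0, 13) — d to each: A:10, B:26, C:17, D:23, E:28, F:16 → nearest is A
(16, 17) — d to each: A:18, B:6, C:17, D:3, E:16, F:4 → nearest is D
(24, 11) — d to each: A:32, B:14, C:31, D:13, E:16, F:12 → nearest is F
(12, 12) — d to each: A:19, B:15, C:18, D:12, E:15, F:5 → nearest is F
(7, 19) — d to each: A:7, B:13, C:6, D:12, E:27, F:13 → nearest is C
(9, 4) — d to each: A:24, B:26, C:23, D:23, E:10, F:16 → nearest is E
(14, 17) — d to each: A:16, B:8, C:15, D:5, E:18, F:4 → nearest is F
Tally — A:1, C:1, D:1, E:1, F:4. F captures the most (4).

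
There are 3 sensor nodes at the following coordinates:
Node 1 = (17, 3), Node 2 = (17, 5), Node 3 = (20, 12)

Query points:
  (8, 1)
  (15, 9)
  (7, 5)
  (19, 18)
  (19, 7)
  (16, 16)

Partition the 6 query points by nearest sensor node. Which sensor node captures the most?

Node 2

(8, 1) — d² to each: Node 1:85, Node 2:97, Node 3:265 → nearest is Node 1
(15, 9) — d² to each: Node 1:40, Node 2:20, Node 3:34 → nearest is Node 2
(7, 5) — d² to each: Node 1:104, Node 2:100, Node 3:218 → nearest is Node 2
(19, 18) — d² to each: Node 1:229, Node 2:173, Node 3:37 → nearest is Node 3
(19, 7) — d² to each: Node 1:20, Node 2:8, Node 3:26 → nearest is Node 2
(16, 16) — d² to each: Node 1:170, Node 2:122, Node 3:32 → nearest is Node 3
Tally — Node 1:1, Node 2:3, Node 3:2. Node 2 captures the most (3).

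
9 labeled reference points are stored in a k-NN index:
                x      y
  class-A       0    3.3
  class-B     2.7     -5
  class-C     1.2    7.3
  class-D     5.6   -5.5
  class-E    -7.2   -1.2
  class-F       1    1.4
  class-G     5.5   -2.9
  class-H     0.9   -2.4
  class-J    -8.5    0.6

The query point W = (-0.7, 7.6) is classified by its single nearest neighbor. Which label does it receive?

Squared Euclidean distances:
d²(W, class-A) = (-0.7−0)² + (7.6−3.3)² = 0.49 + 18.49 = 18.98
d²(W, class-B) = (-0.7−2.7)² + (7.6−(-5))² = 11.56 + 158.76 = 170.32
d²(W, class-C) = (-0.7−1.2)² + (7.6−7.3)² = 3.61 + 0.09 = 3.7
d²(W, class-D) = (-0.7−5.6)² + (7.6−(-5.5))² = 39.69 + 171.61 = 211.3
d²(W, class-E) = (-0.7−(-7.2))² + (7.6−(-1.2))² = 42.25 + 77.44 = 119.69
d²(W, class-F) = (-0.7−1)² + (7.6−1.4)² = 2.89 + 38.44 = 41.33
d²(W, class-G) = (-0.7−5.5)² + (7.6−(-2.9))² = 38.44 + 110.25 = 148.69
d²(W, class-H) = (-0.7−0.9)² + (7.6−(-2.4))² = 2.56 + 100 = 102.56
d²(W, class-J) = (-0.7−(-8.5))² + (7.6−0.6)² = 60.84 + 49 = 109.84
Minimum is at class-C.

class-C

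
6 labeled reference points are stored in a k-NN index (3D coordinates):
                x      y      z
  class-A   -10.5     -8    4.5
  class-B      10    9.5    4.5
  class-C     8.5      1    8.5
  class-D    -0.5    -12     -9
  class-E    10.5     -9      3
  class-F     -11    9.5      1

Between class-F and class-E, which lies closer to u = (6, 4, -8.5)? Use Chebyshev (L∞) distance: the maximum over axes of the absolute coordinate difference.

class-E

d(u, class-F) = max(17, 5.5, 9.5) = 17
d(u, class-E) = max(4.5, 13, 11.5) = 13
17 > 13, so class-E is closer.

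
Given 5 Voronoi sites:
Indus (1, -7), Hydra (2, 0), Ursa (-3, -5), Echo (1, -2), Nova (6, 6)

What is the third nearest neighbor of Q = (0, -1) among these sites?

Ursa

Since √ is increasing, it suffices to compare squared distances:
d²(Q, Indus) = (0−1)² + (-1−(-7))² = 1 + 36 = 37
d²(Q, Hydra) = (0−2)² + (-1−0)² = 4 + 1 = 5
d²(Q, Ursa) = (0−(-3))² + (-1−(-5))² = 9 + 16 = 25
d²(Q, Echo) = (0−1)² + (-1−(-2))² = 1 + 1 = 2
d²(Q, Nova) = (0−6)² + (-1−6)² = 36 + 49 = 85
Sorted ascending: Echo, Hydra, Ursa, Indus, … — the third-nearest is Ursa.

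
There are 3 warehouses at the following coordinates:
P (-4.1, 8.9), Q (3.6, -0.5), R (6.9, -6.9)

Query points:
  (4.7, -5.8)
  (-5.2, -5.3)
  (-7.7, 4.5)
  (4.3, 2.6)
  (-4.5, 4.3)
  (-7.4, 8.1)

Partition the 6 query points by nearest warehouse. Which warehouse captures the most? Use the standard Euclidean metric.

(4.7, -5.8) — d² to each: P:293.53, Q:29.3, R:6.05 → nearest is R
(-5.2, -5.3) — d² to each: P:202.85, Q:100.48, R:148.97 → nearest is Q
(-7.7, 4.5) — d² to each: P:32.32, Q:152.69, R:343.12 → nearest is P
(4.3, 2.6) — d² to each: P:110.25, Q:10.1, R:97.01 → nearest is Q
(-4.5, 4.3) — d² to each: P:21.32, Q:88.65, R:255.4 → nearest is P
(-7.4, 8.1) — d² to each: P:11.53, Q:194.96, R:429.49 → nearest is P
Tally — P:3, Q:2, R:1. P captures the most (3).

P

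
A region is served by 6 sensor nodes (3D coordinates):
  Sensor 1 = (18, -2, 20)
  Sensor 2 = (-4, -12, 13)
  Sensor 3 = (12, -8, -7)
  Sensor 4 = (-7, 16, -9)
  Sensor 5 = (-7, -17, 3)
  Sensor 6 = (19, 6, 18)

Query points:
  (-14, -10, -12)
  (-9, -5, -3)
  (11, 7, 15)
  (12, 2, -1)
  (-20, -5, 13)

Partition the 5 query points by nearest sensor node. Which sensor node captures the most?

Sensor 5

(-14, -10, -12) — d² to each: Sensor 1:2112, Sensor 2:729, Sensor 3:705, Sensor 4:734, Sensor 5:323, Sensor 6:2245 → nearest is Sensor 5
(-9, -5, -3) — d² to each: Sensor 1:1267, Sensor 2:330, Sensor 3:466, Sensor 4:481, Sensor 5:184, Sensor 6:1346 → nearest is Sensor 5
(11, 7, 15) — d² to each: Sensor 1:155, Sensor 2:590, Sensor 3:710, Sensor 4:981, Sensor 5:1044, Sensor 6:74 → nearest is Sensor 6
(12, 2, -1) — d² to each: Sensor 1:493, Sensor 2:648, Sensor 3:136, Sensor 4:621, Sensor 5:738, Sensor 6:426 → nearest is Sensor 3
(-20, -5, 13) — d² to each: Sensor 1:1502, Sensor 2:305, Sensor 3:1433, Sensor 4:1094, Sensor 5:413, Sensor 6:1667 → nearest is Sensor 2
Tally — Sensor 2:1, Sensor 3:1, Sensor 5:2, Sensor 6:1. Sensor 5 captures the most (2).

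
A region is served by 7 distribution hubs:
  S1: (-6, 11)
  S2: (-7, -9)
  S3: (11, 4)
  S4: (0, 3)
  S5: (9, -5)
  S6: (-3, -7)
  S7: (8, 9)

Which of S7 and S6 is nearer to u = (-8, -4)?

Compare squared distances:
|uS7|² = (-8−8)² + (-4−9)² = 256 + 169 = 425
|uS6|² = (-8−(-3))² + (-4−(-7))² = 25 + 9 = 34
425 > 34, so S6 is closer.

S6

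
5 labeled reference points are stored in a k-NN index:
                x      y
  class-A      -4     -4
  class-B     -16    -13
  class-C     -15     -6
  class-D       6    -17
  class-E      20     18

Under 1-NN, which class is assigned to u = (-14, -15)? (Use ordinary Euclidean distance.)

class-B

Since √ is increasing, it suffices to compare squared distances:
d²(u, class-A) = (-14−(-4))² + (-15−(-4))² = 100 + 121 = 221
d²(u, class-B) = (-14−(-16))² + (-15−(-13))² = 4 + 4 = 8
d²(u, class-C) = (-14−(-15))² + (-15−(-6))² = 1 + 81 = 82
d²(u, class-D) = (-14−6)² + (-15−(-17))² = 400 + 4 = 404
d²(u, class-E) = (-14−20)² + (-15−18)² = 1156 + 1089 = 2245
class-B is nearest.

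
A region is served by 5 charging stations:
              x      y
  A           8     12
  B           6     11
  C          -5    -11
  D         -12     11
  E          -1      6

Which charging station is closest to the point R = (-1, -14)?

C

Compare squared distances (the ordering matches that of the actual distances):
|RA|² = (-1−8)² + (-14−12)² = 81 + 676 = 757
|RB|² = (-1−6)² + (-14−11)² = 49 + 625 = 674
|RC|² = (-1−(-5))² + (-14−(-11))² = 16 + 9 = 25
|RD|² = (-1−(-12))² + (-14−11)² = 121 + 625 = 746
|RE|² = (-1−(-1))² + (-14−6)² = 0 + 400 = 400
Minimum is at C.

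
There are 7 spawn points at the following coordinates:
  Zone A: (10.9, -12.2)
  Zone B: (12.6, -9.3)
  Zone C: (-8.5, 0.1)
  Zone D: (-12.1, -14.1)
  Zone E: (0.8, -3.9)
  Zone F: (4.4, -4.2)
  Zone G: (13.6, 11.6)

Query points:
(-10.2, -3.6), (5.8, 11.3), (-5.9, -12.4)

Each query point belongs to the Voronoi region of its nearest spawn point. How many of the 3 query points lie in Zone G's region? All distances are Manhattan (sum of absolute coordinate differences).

(-10.2, -3.6) — d to each: Zone A:29.7, Zone B:28.5, Zone C:5.4, Zone D:12.4, Zone E:11.3, Zone F:15.2, Zone G:39 → nearest is Zone C
(5.8, 11.3) — d to each: Zone A:28.6, Zone B:27.4, Zone C:25.5, Zone D:43.3, Zone E:20.2, Zone F:16.9, Zone G:8.1 → nearest is Zone G
(-5.9, -12.4) — d to each: Zone A:17, Zone B:21.6, Zone C:15.1, Zone D:7.9, Zone E:15.2, Zone F:18.5, Zone G:43.5 → nearest is Zone D
1 of the 3 points has Zone G as nearest.

1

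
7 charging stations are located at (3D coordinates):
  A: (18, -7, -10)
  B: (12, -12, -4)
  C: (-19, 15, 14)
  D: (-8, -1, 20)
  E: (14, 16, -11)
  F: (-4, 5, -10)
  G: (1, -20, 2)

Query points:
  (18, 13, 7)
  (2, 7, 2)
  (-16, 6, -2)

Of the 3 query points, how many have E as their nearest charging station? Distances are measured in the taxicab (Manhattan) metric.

1

(18, 13, 7) — d to each: A:37, B:42, C:46, D:53, E:25, F:47, G:55 → nearest is E
(2, 7, 2) — d to each: A:42, B:35, C:41, D:36, E:34, F:20, G:28 → nearest is F
(-16, 6, -2) — d to each: A:55, B:48, C:28, D:37, E:49, F:21, G:47 → nearest is F
1 of the 3 points has E as nearest.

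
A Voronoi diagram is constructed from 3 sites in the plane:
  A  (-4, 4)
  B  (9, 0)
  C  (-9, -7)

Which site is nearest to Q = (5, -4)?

Compare squared distances (the ordering matches that of the actual distances):
|QA|² = (5−(-4))² + (-4−4)² = 81 + 64 = 145
|QB|² = (5−9)² + (-4−0)² = 16 + 16 = 32
|QC|² = (5−(-9))² + (-4−(-7))² = 196 + 9 = 205
Minimum is at B.

B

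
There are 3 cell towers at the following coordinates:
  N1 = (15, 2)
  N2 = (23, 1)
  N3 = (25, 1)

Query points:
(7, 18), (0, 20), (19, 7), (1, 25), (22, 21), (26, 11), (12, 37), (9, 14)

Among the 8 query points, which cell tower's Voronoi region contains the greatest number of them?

N1

(7, 18) — d² to each: N1:320, N2:545, N3:613 → nearest is N1
(0, 20) — d² to each: N1:549, N2:890, N3:986 → nearest is N1
(19, 7) — d² to each: N1:41, N2:52, N3:72 → nearest is N1
(1, 25) — d² to each: N1:725, N2:1060, N3:1152 → nearest is N1
(22, 21) — d² to each: N1:410, N2:401, N3:409 → nearest is N2
(26, 11) — d² to each: N1:202, N2:109, N3:101 → nearest is N3
(12, 37) — d² to each: N1:1234, N2:1417, N3:1465 → nearest is N1
(9, 14) — d² to each: N1:180, N2:365, N3:425 → nearest is N1
Tally — N1:6, N2:1, N3:1. N1 captures the most (6).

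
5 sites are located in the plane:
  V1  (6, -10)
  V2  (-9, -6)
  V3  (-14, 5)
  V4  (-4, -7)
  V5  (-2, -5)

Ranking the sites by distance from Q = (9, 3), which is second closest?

Compare squared distances (the ordering matches that of the actual distances):
|QV1|² = (9−6)² + (3−(-10))² = 9 + 169 = 178
|QV2|² = (9−(-9))² + (3−(-6))² = 324 + 81 = 405
|QV3|² = (9−(-14))² + (3−5)² = 529 + 4 = 533
|QV4|² = (9−(-4))² + (3−(-7))² = 169 + 100 = 269
|QV5|² = (9−(-2))² + (3−(-5))² = 121 + 64 = 185
Sorted ascending: V1, V5, V4, … — the second-nearest is V5.

V5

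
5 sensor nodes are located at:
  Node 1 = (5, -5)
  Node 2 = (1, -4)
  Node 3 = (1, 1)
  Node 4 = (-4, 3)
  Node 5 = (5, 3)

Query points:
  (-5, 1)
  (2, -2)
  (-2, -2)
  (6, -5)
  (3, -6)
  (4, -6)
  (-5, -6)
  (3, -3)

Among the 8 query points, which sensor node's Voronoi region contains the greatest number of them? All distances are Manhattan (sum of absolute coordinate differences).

Node 2

(-5, 1) — d to each: Node 1:16, Node 2:11, Node 3:6, Node 4:3, Node 5:12 → nearest is Node 4
(2, -2) — d to each: Node 1:6, Node 2:3, Node 3:4, Node 4:11, Node 5:8 → nearest is Node 2
(-2, -2) — d to each: Node 1:10, Node 2:5, Node 3:6, Node 4:7, Node 5:12 → nearest is Node 2
(6, -5) — d to each: Node 1:1, Node 2:6, Node 3:11, Node 4:18, Node 5:9 → nearest is Node 1
(3, -6) — d to each: Node 1:3, Node 2:4, Node 3:9, Node 4:16, Node 5:11 → nearest is Node 1
(4, -6) — d to each: Node 1:2, Node 2:5, Node 3:10, Node 4:17, Node 5:10 → nearest is Node 1
(-5, -6) — d to each: Node 1:11, Node 2:8, Node 3:13, Node 4:10, Node 5:19 → nearest is Node 2
(3, -3) — d to each: Node 1:4, Node 2:3, Node 3:6, Node 4:13, Node 5:8 → nearest is Node 2
Tally — Node 1:3, Node 2:4, Node 4:1. Node 2 captures the most (4).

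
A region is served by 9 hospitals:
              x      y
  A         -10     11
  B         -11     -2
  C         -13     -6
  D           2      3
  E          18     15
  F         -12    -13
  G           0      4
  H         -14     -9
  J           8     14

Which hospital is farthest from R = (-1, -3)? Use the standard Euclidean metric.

Since √ is increasing, it suffices to compare squared distances:
|RA|² = 81 + 196 = 277
|RB|² = 100 + 1 = 101
|RC|² = 144 + 9 = 153
|RD|² = 9 + 36 = 45
|RE|² = 361 + 324 = 685
|RF|² = 121 + 100 = 221
|RG|² = 1 + 49 = 50
|RH|² = 169 + 36 = 205
|RJ|² = 81 + 289 = 370
The largest is to E.

E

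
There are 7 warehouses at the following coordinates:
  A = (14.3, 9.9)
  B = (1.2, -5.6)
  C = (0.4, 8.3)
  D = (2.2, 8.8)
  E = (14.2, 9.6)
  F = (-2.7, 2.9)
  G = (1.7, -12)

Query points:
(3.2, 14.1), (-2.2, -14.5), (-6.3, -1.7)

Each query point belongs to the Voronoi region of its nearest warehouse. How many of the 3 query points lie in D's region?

1

(3.2, 14.1) — d² to each: A:140.85, B:392.09, C:41.48, D:29.09, E:141.25, F:160.25, G:683.46 → nearest is D
(-2.2, -14.5) — d² to each: A:867.61, B:90.77, C:526.6, D:562.25, E:849.77, F:303.01, G:21.46 → nearest is G
(-6.3, -1.7) — d² to each: A:558.92, B:71.46, C:144.89, D:182.5, E:547.94, F:34.12, G:170.09 → nearest is F
1 of the 3 points has D as nearest.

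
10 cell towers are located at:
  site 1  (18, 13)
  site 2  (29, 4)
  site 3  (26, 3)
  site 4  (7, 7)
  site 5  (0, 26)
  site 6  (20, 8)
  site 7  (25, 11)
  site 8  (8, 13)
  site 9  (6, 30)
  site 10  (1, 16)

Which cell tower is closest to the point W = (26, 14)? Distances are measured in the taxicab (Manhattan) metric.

d(W, site 1) = |26−18| + |14−13| = 8 + 1 = 9
d(W, site 2) = |26−29| + |14−4| = 3 + 10 = 13
d(W, site 3) = |26−26| + |14−3| = 0 + 11 = 11
d(W, site 4) = |26−7| + |14−7| = 19 + 7 = 26
d(W, site 5) = |26−0| + |14−26| = 26 + 12 = 38
d(W, site 6) = |26−20| + |14−8| = 6 + 6 = 12
d(W, site 7) = |26−25| + |14−11| = 1 + 3 = 4
d(W, site 8) = |26−8| + |14−13| = 18 + 1 = 19
d(W, site 9) = |26−6| + |14−30| = 20 + 16 = 36
d(W, site 10) = |26−1| + |14−16| = 25 + 2 = 27
site 7 is nearest.

site 7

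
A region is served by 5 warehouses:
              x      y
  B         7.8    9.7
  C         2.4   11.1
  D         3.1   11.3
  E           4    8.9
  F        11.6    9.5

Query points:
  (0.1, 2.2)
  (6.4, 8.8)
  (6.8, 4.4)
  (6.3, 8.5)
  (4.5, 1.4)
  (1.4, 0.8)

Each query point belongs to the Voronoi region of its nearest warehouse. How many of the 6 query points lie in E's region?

(0.1, 2.2) — d² to each: B:115.54, C:84.5, D:91.81, E:60.1, F:185.54 → nearest is E
(6.4, 8.8) — d² to each: B:2.77, C:21.29, D:17.14, E:5.77, F:27.53 → nearest is B
(6.8, 4.4) — d² to each: B:29.09, C:64.25, D:61.3, E:28.09, F:49.05 → nearest is E
(6.3, 8.5) — d² to each: B:3.69, C:21.97, D:18.08, E:5.45, F:29.09 → nearest is B
(4.5, 1.4) — d² to each: B:79.78, C:98.5, D:99.97, E:56.5, F:116.02 → nearest is E
(1.4, 0.8) — d² to each: B:120.17, C:107.09, D:113.14, E:72.37, F:179.73 → nearest is E
4 of the 6 points have E as nearest.

4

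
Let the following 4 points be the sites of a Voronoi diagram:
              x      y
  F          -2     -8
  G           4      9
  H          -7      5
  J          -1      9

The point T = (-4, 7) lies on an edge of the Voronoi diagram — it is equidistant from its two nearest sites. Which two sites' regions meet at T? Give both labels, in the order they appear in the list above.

H and J

Squared distances from T to each site:
|TF|² = (-4−(-2))² + (7−(-8))² = 4 + 225 = 229
|TG|² = (-4−4)² + (7−9)² = 64 + 4 = 68
|TH|² = (-4−(-7))² + (7−5)² = 9 + 4 = 13
|TJ|² = (-4−(-1))² + (7−9)² = 9 + 4 = 13
T is equidistant from H and J (both at squared distance 13), and every other site is strictly farther — so T lies on the H–J Voronoi edge.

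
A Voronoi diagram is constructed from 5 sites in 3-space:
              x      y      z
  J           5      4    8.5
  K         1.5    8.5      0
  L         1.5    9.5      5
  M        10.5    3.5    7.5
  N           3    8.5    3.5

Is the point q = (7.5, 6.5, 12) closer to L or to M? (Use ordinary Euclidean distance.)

Compare squared distances:
|qL|² = (7.5−1.5)² + (6.5−9.5)² + (12−5)² = 36 + 9 + 49 = 94
|qM|² = (7.5−10.5)² + (6.5−3.5)² + (12−7.5)² = 9 + 9 + 20.25 = 38.25
94 > 38.25, so M is closer.

M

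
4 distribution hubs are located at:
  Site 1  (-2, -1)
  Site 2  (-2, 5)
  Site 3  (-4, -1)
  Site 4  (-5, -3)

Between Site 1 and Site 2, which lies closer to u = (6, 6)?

Site 2

Compare squared distances:
d²(u, Site 1) = (6−(-2))² + (6−(-1))² = 64 + 49 = 113
d²(u, Site 2) = (6−(-2))² + (6−5)² = 64 + 1 = 65
113 > 65, so Site 2 is closer.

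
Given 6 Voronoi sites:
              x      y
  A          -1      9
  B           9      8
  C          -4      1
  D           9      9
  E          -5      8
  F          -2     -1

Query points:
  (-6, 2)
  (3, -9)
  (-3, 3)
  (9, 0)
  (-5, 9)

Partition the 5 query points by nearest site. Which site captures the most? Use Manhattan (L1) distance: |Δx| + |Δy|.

(-6, 2) — d to each: A:12, B:21, C:3, D:22, E:7, F:7 → nearest is C
(3, -9) — d to each: A:22, B:23, C:17, D:24, E:25, F:13 → nearest is F
(-3, 3) — d to each: A:8, B:17, C:3, D:18, E:7, F:5 → nearest is C
(9, 0) — d to each: A:19, B:8, C:14, D:9, E:22, F:12 → nearest is B
(-5, 9) — d to each: A:4, B:15, C:9, D:14, E:1, F:13 → nearest is E
Tally — B:1, C:2, E:1, F:1. C captures the most (2).

C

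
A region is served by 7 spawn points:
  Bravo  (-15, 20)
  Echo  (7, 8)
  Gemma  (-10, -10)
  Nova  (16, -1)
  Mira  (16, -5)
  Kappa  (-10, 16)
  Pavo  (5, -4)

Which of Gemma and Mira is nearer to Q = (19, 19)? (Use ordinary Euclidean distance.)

Mira

Compare squared distances:
d²(Q, Gemma) = (19−(-10))² + (19−(-10))² = 841 + 841 = 1682
d²(Q, Mira) = (19−16)² + (19−(-5))² = 9 + 576 = 585
1682 > 585, so Mira is closer.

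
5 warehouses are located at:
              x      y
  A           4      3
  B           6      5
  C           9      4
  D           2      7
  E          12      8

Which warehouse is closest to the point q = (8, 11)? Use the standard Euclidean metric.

E

Compare squared distances (the ordering matches that of the actual distances):
|qA|² = (8−4)² + (11−3)² = 16 + 64 = 80
|qB|² = (8−6)² + (11−5)² = 4 + 36 = 40
|qC|² = (8−9)² + (11−4)² = 1 + 49 = 50
|qD|² = (8−2)² + (11−7)² = 36 + 16 = 52
|qE|² = (8−12)² + (11−8)² = 16 + 9 = 25
The smallest is to E, so q lies in the Voronoi region of E.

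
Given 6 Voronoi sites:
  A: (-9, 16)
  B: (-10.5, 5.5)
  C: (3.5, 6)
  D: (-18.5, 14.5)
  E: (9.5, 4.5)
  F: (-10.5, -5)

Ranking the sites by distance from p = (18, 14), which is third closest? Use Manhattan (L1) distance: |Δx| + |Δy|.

d(p,A) = |18−(-9)| + |14−16| = 27 + 2 = 29
d(p,B) = |18−(-10.5)| + |14−5.5| = 28.5 + 8.5 = 37
d(p,C) = |18−3.5| + |14−6| = 14.5 + 8 = 22.5
d(p,D) = |18−(-18.5)| + |14−14.5| = 36.5 + 0.5 = 37
d(p,E) = |18−9.5| + |14−4.5| = 8.5 + 9.5 = 18
d(p,F) = |18−(-10.5)| + |14−(-5)| = 28.5 + 19 = 47.5
Sorted ascending: E, C, A, B, … — the third-nearest is A.

A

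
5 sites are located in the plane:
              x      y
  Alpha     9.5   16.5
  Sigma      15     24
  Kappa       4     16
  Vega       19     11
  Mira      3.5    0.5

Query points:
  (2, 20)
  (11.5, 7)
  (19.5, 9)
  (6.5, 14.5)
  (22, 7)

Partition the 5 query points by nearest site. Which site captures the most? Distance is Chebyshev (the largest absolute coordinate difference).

(2, 20) — d to each: Alpha:7.5, Sigma:13, Kappa:4, Vega:17, Mira:19.5 → nearest is Kappa
(11.5, 7) — d to each: Alpha:9.5, Sigma:17, Kappa:9, Vega:7.5, Mira:8 → nearest is Vega
(19.5, 9) — d to each: Alpha:10, Sigma:15, Kappa:15.5, Vega:2, Mira:16 → nearest is Vega
(6.5, 14.5) — d to each: Alpha:3, Sigma:9.5, Kappa:2.5, Vega:12.5, Mira:14 → nearest is Kappa
(22, 7) — d to each: Alpha:12.5, Sigma:17, Kappa:18, Vega:4, Mira:18.5 → nearest is Vega
Tally — Kappa:2, Vega:3. Vega captures the most (3).

Vega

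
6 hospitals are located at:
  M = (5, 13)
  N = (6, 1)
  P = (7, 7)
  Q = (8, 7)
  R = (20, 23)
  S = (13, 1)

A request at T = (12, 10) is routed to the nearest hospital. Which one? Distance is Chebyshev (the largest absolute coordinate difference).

d(T,M) = max(7, 3) = 7
d(T,N) = max(6, 9) = 9
d(T,P) = max(5, 3) = 5
d(T,Q) = max(4, 3) = 4
d(T,R) = max(8, 13) = 13
d(T,S) = max(1, 9) = 9
Q is nearest.

Q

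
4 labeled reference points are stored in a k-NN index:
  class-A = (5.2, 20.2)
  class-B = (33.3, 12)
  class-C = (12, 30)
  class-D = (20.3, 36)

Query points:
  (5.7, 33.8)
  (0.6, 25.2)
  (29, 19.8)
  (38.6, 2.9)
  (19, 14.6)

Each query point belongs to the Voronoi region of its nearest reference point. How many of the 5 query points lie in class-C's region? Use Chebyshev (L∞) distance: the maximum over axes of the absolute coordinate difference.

(5.7, 33.8) — d to each: class-A:13.6, class-B:27.6, class-C:6.3, class-D:14.6 → nearest is class-C
(0.6, 25.2) — d to each: class-A:5, class-B:32.7, class-C:11.4, class-D:19.7 → nearest is class-A
(29, 19.8) — d to each: class-A:23.8, class-B:7.8, class-C:17, class-D:16.2 → nearest is class-B
(38.6, 2.9) — d to each: class-A:33.4, class-B:9.1, class-C:27.1, class-D:33.1 → nearest is class-B
(19, 14.6) — d to each: class-A:13.8, class-B:14.3, class-C:15.4, class-D:21.4 → nearest is class-A
1 of the 5 points has class-C as nearest.

1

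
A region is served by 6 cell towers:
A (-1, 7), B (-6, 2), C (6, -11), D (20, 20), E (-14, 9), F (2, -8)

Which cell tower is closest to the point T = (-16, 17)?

E

Squared Euclidean distances:
|TA|² = (-16−(-1))² + (17−7)² = 225 + 100 = 325
|TB|² = (-16−(-6))² + (17−2)² = 100 + 225 = 325
|TC|² = (-16−6)² + (17−(-11))² = 484 + 784 = 1268
|TD|² = (-16−20)² + (17−20)² = 1296 + 9 = 1305
|TE|² = (-16−(-14))² + (17−9)² = 4 + 64 = 68
|TF|² = (-16−2)² + (17−(-8))² = 324 + 625 = 949
E is nearest.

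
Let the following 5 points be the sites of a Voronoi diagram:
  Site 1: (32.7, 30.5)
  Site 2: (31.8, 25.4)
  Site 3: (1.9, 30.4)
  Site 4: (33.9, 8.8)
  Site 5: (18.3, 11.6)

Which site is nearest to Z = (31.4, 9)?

Squared Euclidean distances:
d²(Z, Site 1) = 1.69 + 462.25 = 463.94
d²(Z, Site 2) = 0.16 + 268.96 = 269.12
d²(Z, Site 3) = 870.25 + 457.96 = 1328.21
d²(Z, Site 4) = 6.25 + 0.04 = 6.29
d²(Z, Site 5) = 171.61 + 6.76 = 178.37
Minimum is at Site 4.

Site 4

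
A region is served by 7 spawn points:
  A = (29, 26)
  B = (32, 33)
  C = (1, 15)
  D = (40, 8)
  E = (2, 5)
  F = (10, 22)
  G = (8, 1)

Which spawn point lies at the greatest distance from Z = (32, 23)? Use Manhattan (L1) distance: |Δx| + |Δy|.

E

d(Z,A) = |32−29| + |23−26| = 3 + 3 = 6
d(Z,B) = |32−32| + |23−33| = 0 + 10 = 10
d(Z,C) = |32−1| + |23−15| = 31 + 8 = 39
d(Z,D) = |32−40| + |23−8| = 8 + 15 = 23
d(Z,E) = |32−2| + |23−5| = 30 + 18 = 48
d(Z,F) = |32−10| + |23−22| = 22 + 1 = 23
d(Z,G) = |32−8| + |23−1| = 24 + 22 = 46
The largest is to E.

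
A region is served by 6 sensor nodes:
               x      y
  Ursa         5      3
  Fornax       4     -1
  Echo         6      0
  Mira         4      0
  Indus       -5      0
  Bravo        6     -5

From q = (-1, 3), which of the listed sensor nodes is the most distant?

Bravo

Compare squared distances (the ordering matches that of the actual distances):
d²(q, Ursa) = (-1−5)² + (3−3)² = 36 + 0 = 36
d²(q, Fornax) = (-1−4)² + (3−(-1))² = 25 + 16 = 41
d²(q, Echo) = (-1−6)² + (3−0)² = 49 + 9 = 58
d²(q, Mira) = (-1−4)² + (3−0)² = 25 + 9 = 34
d²(q, Indus) = (-1−(-5))² + (3−0)² = 16 + 9 = 25
d²(q, Bravo) = (-1−6)² + (3−(-5))² = 49 + 64 = 113
The largest is to Bravo.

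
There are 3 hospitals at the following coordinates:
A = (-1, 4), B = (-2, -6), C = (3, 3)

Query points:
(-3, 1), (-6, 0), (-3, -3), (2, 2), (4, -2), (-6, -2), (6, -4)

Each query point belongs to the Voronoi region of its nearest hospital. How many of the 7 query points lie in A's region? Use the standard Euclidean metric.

(-3, 1) — d² to each: A:13, B:50, C:40 → nearest is A
(-6, 0) — d² to each: A:41, B:52, C:90 → nearest is A
(-3, -3) — d² to each: A:53, B:10, C:72 → nearest is B
(2, 2) — d² to each: A:13, B:80, C:2 → nearest is C
(4, -2) — d² to each: A:61, B:52, C:26 → nearest is C
(-6, -2) — d² to each: A:61, B:32, C:106 → nearest is B
(6, -4) — d² to each: A:113, B:68, C:58 → nearest is C
2 of the 7 points have A as nearest.

2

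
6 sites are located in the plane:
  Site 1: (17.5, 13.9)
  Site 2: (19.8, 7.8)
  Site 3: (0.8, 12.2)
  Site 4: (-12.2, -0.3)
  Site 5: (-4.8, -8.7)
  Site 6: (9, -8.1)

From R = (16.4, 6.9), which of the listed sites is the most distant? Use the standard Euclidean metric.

Squared Euclidean distances:
d²(R, Site 1) = (16.4−17.5)² + (6.9−13.9)² = 1.21 + 49 = 50.21
d²(R, Site 2) = (16.4−19.8)² + (6.9−7.8)² = 11.56 + 0.81 = 12.37
d²(R, Site 3) = (16.4−0.8)² + (6.9−12.2)² = 243.36 + 28.09 = 271.45
d²(R, Site 4) = (16.4−(-12.2))² + (6.9−(-0.3))² = 817.96 + 51.84 = 869.8
d²(R, Site 5) = (16.4−(-4.8))² + (6.9−(-8.7))² = 449.44 + 243.36 = 692.8
d²(R, Site 6) = (16.4−9)² + (6.9−(-8.1))² = 54.76 + 225 = 279.76
The largest is to Site 4.

Site 4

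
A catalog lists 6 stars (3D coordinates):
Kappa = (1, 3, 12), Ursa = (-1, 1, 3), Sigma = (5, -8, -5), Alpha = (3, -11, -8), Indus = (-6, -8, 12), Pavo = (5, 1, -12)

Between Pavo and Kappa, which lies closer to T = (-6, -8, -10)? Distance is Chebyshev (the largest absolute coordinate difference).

d(T, Pavo) = max(11, 9, 2) = 11
d(T, Kappa) = max(7, 11, 22) = 22
11 < 22, so Pavo is closer.

Pavo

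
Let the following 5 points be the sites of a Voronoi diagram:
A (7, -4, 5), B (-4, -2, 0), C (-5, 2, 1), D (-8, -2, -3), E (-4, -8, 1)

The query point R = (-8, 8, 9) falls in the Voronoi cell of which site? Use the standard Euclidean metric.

C

Squared Euclidean distances:
|RA|² = (-8−7)² + (8−(-4))² + (9−5)² = 225 + 144 + 16 = 385
|RB|² = (-8−(-4))² + (8−(-2))² + (9−0)² = 16 + 100 + 81 = 197
|RC|² = (-8−(-5))² + (8−2)² + (9−1)² = 9 + 36 + 64 = 109
|RD|² = (-8−(-8))² + (8−(-2))² + (9−(-3))² = 0 + 100 + 144 = 244
|RE|² = (-8−(-4))² + (8−(-8))² + (9−1)² = 16 + 256 + 64 = 336
C is nearest.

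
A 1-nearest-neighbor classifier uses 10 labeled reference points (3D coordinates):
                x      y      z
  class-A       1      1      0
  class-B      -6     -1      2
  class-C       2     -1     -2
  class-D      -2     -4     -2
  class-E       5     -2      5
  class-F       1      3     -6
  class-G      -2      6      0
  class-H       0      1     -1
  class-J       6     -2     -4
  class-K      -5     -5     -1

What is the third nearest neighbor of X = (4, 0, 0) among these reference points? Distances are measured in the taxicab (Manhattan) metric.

d(X, class-A) = 3 + 1 + 0 = 4
d(X, class-B) = 10 + 1 + 2 = 13
d(X, class-C) = 2 + 1 + 2 = 5
d(X, class-D) = 6 + 4 + 2 = 12
d(X, class-E) = 1 + 2 + 5 = 8
d(X, class-F) = 3 + 3 + 6 = 12
d(X, class-G) = 6 + 6 + 0 = 12
d(X, class-H) = 4 + 1 + 1 = 6
d(X, class-J) = 2 + 2 + 4 = 8
d(X, class-K) = 9 + 5 + 1 = 15
Sorted ascending: class-A, class-C, class-H, class-E, … — the third-nearest is class-H.

class-H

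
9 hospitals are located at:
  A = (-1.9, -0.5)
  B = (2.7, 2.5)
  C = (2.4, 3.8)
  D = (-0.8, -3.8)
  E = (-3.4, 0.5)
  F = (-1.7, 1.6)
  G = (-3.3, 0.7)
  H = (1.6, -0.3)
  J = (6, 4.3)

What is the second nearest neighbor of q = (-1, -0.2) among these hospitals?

F

Squared Euclidean distances:
|qA|² = 0.81 + 0.09 = 0.9
|qB|² = 13.69 + 7.29 = 20.98
|qC|² = 11.56 + 16 = 27.56
|qD|² = 0.04 + 12.96 = 13
|qE|² = 5.76 + 0.49 = 6.25
|qF|² = 0.49 + 3.24 = 3.73
|qG|² = 5.29 + 0.81 = 6.1
|qH|² = 6.76 + 0.01 = 6.77
|qJ|² = 49 + 20.25 = 69.25
Sorted ascending: A, F, G, … — the second-nearest is F.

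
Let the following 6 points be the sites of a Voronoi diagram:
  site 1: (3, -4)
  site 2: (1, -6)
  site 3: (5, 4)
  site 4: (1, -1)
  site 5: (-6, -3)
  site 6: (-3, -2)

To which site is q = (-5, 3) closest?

site 6

Compare squared distances (the ordering matches that of the actual distances):
d²(q, site 1) = (-5−3)² + (3−(-4))² = 64 + 49 = 113
d²(q, site 2) = (-5−1)² + (3−(-6))² = 36 + 81 = 117
d²(q, site 3) = (-5−5)² + (3−4)² = 100 + 1 = 101
d²(q, site 4) = (-5−1)² + (3−(-1))² = 36 + 16 = 52
d²(q, site 5) = (-5−(-6))² + (3−(-3))² = 1 + 36 = 37
d²(q, site 6) = (-5−(-3))² + (3−(-2))² = 4 + 25 = 29
Minimum is at site 6.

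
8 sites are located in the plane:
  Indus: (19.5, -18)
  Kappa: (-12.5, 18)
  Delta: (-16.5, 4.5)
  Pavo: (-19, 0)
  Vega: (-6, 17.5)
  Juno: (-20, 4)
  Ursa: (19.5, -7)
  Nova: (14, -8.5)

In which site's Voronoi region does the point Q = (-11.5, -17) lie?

Squared Euclidean distances:
d²(Q, Indus) = 961 + 1 = 962
d²(Q, Kappa) = 1 + 1225 = 1226
d²(Q, Delta) = 25 + 462.25 = 487.25
d²(Q, Pavo) = 56.25 + 289 = 345.25
d²(Q, Vega) = 30.25 + 1190.25 = 1220.5
d²(Q, Juno) = 72.25 + 441 = 513.25
d²(Q, Ursa) = 961 + 100 = 1061
d²(Q, Nova) = 650.25 + 72.25 = 722.5
The smallest is to Pavo, so Q lies in the Voronoi region of Pavo.

Pavo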